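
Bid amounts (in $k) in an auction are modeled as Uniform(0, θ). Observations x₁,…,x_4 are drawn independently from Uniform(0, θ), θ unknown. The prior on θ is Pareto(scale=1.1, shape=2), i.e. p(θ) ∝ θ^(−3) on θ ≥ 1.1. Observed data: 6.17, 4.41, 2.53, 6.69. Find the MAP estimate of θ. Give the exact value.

The Uniform(0, θ) likelihood is θ^(−n) for θ ≥ max(xᵢ), zero otherwise. Here max(xᵢ) = 6.69.
Posterior ∝ θ^(−3) · θ^(−4) = θ^(−7) on θ ≥ max(1.1, 6.69) = 6.69.
This density is strictly decreasing in θ, so the posterior mode lies at the lower boundary of the support.

θ̂_MAP = 6.69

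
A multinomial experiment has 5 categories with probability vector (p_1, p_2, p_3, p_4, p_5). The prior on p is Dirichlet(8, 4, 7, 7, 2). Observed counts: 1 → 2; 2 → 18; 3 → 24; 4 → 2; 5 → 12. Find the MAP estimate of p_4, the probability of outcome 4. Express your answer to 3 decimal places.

The posterior is Dirichlet(αᵢ + nᵢ) = Dirichlet(10, 22, 31, 9, 14).
For a Dirichlet(a₁,…,a_K) with all aᵢ > 1, the mode has j-th component (aⱼ − 1)/(Σaᵢ − K).
Here Σaᵢ = 86 and K = 5, so p_4 = (9 − 1)/(86 − 5) = 8/81 ≈ 0.099.

MAP estimate: 0.099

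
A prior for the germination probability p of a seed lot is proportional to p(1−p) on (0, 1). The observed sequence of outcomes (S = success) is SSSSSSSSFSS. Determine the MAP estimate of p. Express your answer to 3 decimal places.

The prior density ∝ p(1−p)^1 is the kernel of Beta(2, 2).
Data: 10 successes in 11 trials (from the sequence). The binomial likelihood contributes p^10(1−p)^1, so the posterior is Beta(2+10, 2+1) = Beta(12, 3).
For Beta(a, b) with a, b > 1 the mode is (a−1)/(a+b−2) = 11/13 ≈ 0.846.

p̂_MAP = 0.846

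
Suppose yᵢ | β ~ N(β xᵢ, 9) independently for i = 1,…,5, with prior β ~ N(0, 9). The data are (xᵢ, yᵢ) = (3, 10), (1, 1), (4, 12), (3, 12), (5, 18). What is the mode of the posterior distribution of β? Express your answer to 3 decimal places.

log p(β | y) = −Σ(yᵢ − βxᵢ)²/(2·9) − β²/(2·9) + const.
Setting the derivative to zero: Σxᵢ(yᵢ − βxᵢ)/9 − β/9 = 0, so β = Σxᵢyᵢ / (Σxᵢ² + σ²/τ²).
Σxᵢyᵢ = 3·10 + 1·1 + 4·12 + 3·12 + 5·18 = 205; Σxᵢ² = 60; σ²/τ² = 1.
β̂_MAP = 205 / (60 + 1) = 205/61 ≈ 3.361.

β̂_MAP = 3.361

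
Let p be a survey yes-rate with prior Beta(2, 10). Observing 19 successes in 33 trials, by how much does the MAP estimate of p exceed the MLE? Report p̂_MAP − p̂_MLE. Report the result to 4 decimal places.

Posterior is Beta(21, 24); MAP = (21−1)/(45−2) = 20/43 ≈ 0.46512.
MLE ignores the prior: p̂_MLE = k/n = 19/33 ≈ 0.57576.
Difference = 20/43 − 19/33 = -157/1419 ≈ -0.1106.

MAP − MLE = -0.1106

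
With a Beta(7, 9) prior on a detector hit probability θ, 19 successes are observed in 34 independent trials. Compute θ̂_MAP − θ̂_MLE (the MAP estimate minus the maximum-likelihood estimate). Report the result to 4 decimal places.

Posterior is Beta(26, 24); MAP = (26−1)/(50−2) = 25/48 ≈ 0.52083.
MLE ignores the prior: θ̂_MLE = k/n = 19/34 ≈ 0.55882.
Difference = 25/48 − 19/34 = -31/816 ≈ -0.0380.

MAP − MLE = -0.0380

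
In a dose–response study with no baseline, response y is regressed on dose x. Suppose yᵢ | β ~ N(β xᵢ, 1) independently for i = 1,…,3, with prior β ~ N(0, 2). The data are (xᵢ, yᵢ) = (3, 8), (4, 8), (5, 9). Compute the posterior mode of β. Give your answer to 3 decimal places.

β̂_MAP = 2.000

log p(β | y) = −Σ(yᵢ − βxᵢ)²/(2·1) − β²/(2·2) + const.
Setting the derivative to zero: Σxᵢ(yᵢ − βxᵢ)/1 − β/2 = 0, so β = Σxᵢyᵢ / (Σxᵢ² + σ²/τ²).
Σxᵢyᵢ = 3·8 + 4·8 + 5·9 = 101; Σxᵢ² = 50; σ²/τ² = 0.5.
β̂_MAP = 101 / (50 + 0.5) = 101/50.5 ≈ 2.000.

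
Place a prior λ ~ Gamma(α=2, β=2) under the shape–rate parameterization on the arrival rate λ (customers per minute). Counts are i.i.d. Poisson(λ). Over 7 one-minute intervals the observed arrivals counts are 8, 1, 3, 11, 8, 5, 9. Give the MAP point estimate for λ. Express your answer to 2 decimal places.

Σxᵢ = 8+1+3+11+8+5+9 = 45, with n = 7.
Posterior ∝ λe^(−2λ) · λ^45e^(−7λ) = λ^46e^(−9λ), i.e. Gamma(shape=47, rate=9).
The mode of a Gamma(a, b) with a ≥ 1 (shape–rate) is (a−1)/b = 46/9 ≈ 5.11.

λ̂_MAP = 5.11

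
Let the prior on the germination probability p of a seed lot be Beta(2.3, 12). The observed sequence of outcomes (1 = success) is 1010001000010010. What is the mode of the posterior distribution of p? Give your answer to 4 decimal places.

Prior: Beta(2.3, 12).
Data: 5 successes in 16 trials (from the sequence). The binomial likelihood contributes p^5(1−p)^11, so the posterior is Beta(2.3+5, 12+11) = Beta(7.3, 23).
For Beta(a, b) with a, b > 1 the mode is (a−1)/(a+b−2) = 6.3/28.3 ≈ 0.2226.

p̂_MAP = 0.2226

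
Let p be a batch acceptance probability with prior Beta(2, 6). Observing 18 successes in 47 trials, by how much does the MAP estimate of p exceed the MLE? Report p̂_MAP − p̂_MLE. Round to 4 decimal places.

MAP − MLE = -0.0245

Posterior is Beta(20, 35); MAP = (20−1)/(55−2) = 19/53 ≈ 0.35849.
MLE ignores the prior: p̂_MLE = k/n = 18/47 ≈ 0.38298.
Difference = 19/53 − 18/47 = -61/2491 ≈ -0.0245.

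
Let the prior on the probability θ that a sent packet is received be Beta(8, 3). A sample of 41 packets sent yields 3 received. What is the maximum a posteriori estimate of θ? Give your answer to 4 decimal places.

θ̂_MAP = 0.2000

Prior: Beta(8, 3).
Data: 3 successes in 41 trials. The binomial likelihood contributes θ^3(1−θ)^38, so the posterior is Beta(8+3, 3+38) = Beta(11, 41).
For Beta(a, b) with a, b > 1 the mode is (a−1)/(a+b−2) = 10/50 ≈ 0.2000.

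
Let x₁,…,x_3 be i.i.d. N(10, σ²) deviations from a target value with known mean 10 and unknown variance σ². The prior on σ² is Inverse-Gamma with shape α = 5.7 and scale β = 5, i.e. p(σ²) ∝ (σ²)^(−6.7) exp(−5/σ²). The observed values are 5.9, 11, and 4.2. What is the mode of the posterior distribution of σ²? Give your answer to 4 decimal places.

Sum of squared deviations about the known mean: SS = (5.9−10)² + (11−10)² + (4.2−10)² = 51.45.
The Normal likelihood contributes (σ²)^(−n/2) exp(−SS/(2σ²)), so the posterior is Inverse-Gamma(α + n/2, β + SS/2) = Inverse-Gamma(7.2, 30.725).
The mode of Inverse-Gamma(a, b) is b/(a+1) = 30.725/8.2 ≈ 3.7470.

σ̂²_MAP = 3.7470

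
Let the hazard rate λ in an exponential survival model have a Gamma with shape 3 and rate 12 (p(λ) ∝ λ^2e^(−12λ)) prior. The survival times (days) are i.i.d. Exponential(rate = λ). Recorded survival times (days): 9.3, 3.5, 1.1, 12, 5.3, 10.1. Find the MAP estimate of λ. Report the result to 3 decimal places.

λ̂_MAP = 0.150

The Exponential(rate=λ) likelihood is ∝ λ^n e^(−λΣtᵢ). Here n = 6 and Σtᵢ = 9.3 + 3.5 + 1.1 + 12 + 5.3 + 10.1 = 41.3.
Posterior ∝ λ^2e^(−12λ) · λ^6e^(−41.3λ) = λ^8e^(−53.3λ), i.e. Gamma(9, 53.3).
Mode = (a−1)/b = 8/53.3 ≈ 0.150.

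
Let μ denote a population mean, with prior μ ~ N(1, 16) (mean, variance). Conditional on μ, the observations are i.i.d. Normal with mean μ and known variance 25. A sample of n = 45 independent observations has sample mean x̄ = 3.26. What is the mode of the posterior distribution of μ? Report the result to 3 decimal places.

n = 45, x̄ = 3.26.
For a Normal prior and Normal likelihood with known variance, the posterior is Normal; its mode equals its mean, the precision-weighted average.
Prior precision 1/σ₀² = 1/16 = 0.0625; data precision n/σ² = 45/25 = 1.8.
μ̂ = (0.0625·1 + 1.8·3.26) / (0.0625 + 1.8) = 5.9305/1.8625 = 11861/3725 ≈ 3.184.

μ̂_MAP = 3.184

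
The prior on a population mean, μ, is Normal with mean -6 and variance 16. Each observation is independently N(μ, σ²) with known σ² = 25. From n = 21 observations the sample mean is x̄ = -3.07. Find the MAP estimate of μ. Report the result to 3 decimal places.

n = 21, x̄ = -3.07.
For a Normal prior and Normal likelihood with known variance, the posterior is Normal; its mode equals its mean, the precision-weighted average.
Prior precision 1/σ₀² = 1/16 = 0.0625; data precision n/σ² = 21/25 = 0.84.
μ̂ = (0.0625·(-6) + 0.84·(-3.07)) / (0.0625 + 0.84) = (-2.9538)/0.9025 = -29538/9025 ≈ -3.273.

μ̂_MAP = -3.273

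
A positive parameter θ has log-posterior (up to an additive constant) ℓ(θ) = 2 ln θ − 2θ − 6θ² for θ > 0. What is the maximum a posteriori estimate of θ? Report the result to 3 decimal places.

ℓ'(θ) = 2/θ − 2 − 12θ. Setting this to zero and multiplying by θ: 12θ² + 2θ − 2 = 0.
θ = (−2 + √(2² + 4·12·2)) / (2·12) = (−2 + √100) / 24 = (−2 + 10)/24 = 1/3.
ℓ''(θ) = −2/θ² − 12 < 0, confirming a maximum.

θ̂_MAP = 0.333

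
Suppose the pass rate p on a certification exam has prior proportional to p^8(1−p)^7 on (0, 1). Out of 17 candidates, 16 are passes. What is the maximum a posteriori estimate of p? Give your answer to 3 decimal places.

p̂_MAP = 0.750

The prior density ∝ p^8(1−p)^7 is the kernel of Beta(9, 8).
Data: 16 successes in 17 trials. The binomial likelihood contributes p^16(1−p)^1, so the posterior is Beta(9+16, 8+1) = Beta(25, 9).
For Beta(a, b) with a, b > 1 the mode is (a−1)/(a+b−2) = 24/32 ≈ 0.750.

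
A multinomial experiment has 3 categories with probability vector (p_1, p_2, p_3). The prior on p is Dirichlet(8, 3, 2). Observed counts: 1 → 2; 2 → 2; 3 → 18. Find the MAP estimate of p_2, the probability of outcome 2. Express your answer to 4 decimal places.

MAP estimate: 0.1250

The posterior is Dirichlet(αᵢ + nᵢ) = Dirichlet(10, 5, 20).
For a Dirichlet(a₁,…,a_K) with all aᵢ > 1, the mode has j-th component (aⱼ − 1)/(Σaᵢ − K).
Here Σaᵢ = 35 and K = 3, so p_2 = (5 − 1)/(35 − 3) = 4/32 ≈ 0.1250.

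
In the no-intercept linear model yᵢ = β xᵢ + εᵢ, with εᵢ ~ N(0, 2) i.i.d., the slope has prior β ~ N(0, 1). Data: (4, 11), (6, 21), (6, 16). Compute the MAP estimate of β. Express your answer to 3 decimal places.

β̂_MAP = 2.956

log p(β | y) = −Σ(yᵢ − βxᵢ)²/(2·2) − β²/(2·1) + const.
Setting the derivative to zero: Σxᵢ(yᵢ − βxᵢ)/2 − β/1 = 0, so β = Σxᵢyᵢ / (Σxᵢ² + σ²/τ²).
Σxᵢyᵢ = 4·11 + 6·21 + 6·16 = 266; Σxᵢ² = 88; σ²/τ² = 2.
β̂_MAP = 266 / (88 + 2) = 266/90 ≈ 2.956.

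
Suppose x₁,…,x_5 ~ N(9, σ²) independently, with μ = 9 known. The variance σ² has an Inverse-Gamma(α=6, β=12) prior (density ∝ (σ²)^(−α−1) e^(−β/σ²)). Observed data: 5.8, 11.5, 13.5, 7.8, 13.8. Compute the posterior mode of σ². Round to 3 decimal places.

Sum of squared deviations about the known mean: SS = (5.8−9)² + (11.5−9)² + (13.5−9)² + (7.8−9)² + (13.8−9)² = 61.22.
The Normal likelihood contributes (σ²)^(−n/2) exp(−SS/(2σ²)), so the posterior is Inverse-Gamma(α + n/2, β + SS/2) = Inverse-Gamma(8.5, 42.61).
The mode of Inverse-Gamma(a, b) is b/(a+1) = 42.61/9.5 ≈ 4.485.

σ̂²_MAP = 4.485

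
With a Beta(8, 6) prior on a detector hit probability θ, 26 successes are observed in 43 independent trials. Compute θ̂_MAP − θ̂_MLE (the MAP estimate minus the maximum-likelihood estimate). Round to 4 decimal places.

MAP − MLE = -0.0047

Posterior is Beta(34, 23); MAP = (34−1)/(57−2) = 33/55 ≈ 0.60000.
MLE ignores the prior: θ̂_MLE = k/n = 26/43 ≈ 0.60465.
Difference = 33/55 − 26/43 = -1/215 ≈ -0.0047.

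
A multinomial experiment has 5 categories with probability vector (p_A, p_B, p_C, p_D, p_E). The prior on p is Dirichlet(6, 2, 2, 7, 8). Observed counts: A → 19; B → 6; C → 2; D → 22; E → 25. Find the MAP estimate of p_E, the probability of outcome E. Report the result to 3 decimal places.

MAP estimate of p_E = 0.340

The posterior is Dirichlet(αᵢ + nᵢ) = Dirichlet(25, 8, 4, 29, 33).
For a Dirichlet(a₁,…,a_K) with all aᵢ > 1, the mode has j-th component (aⱼ − 1)/(Σaᵢ − K).
Here Σaᵢ = 99 and K = 5, so p_E = (33 − 1)/(99 − 5) = 32/94 ≈ 0.340.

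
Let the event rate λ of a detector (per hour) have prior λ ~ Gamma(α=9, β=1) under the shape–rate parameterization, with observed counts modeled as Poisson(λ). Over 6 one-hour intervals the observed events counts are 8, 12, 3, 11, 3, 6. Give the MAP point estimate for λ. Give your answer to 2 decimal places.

λ̂_MAP = 7.29

Σxᵢ = 8+12+3+11+3+6 = 43, with n = 6.
Posterior ∝ λ^8e^(−1λ) · λ^43e^(−6λ) = λ^51e^(−7λ), i.e. Gamma(shape=52, rate=7).
The mode of a Gamma(a, b) with a ≥ 1 (shape–rate) is (a−1)/b = 51/7 ≈ 7.29.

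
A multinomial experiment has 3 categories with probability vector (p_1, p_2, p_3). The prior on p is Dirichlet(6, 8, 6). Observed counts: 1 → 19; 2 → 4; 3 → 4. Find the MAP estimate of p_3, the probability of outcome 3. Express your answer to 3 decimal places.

MAP estimate: 0.205

The posterior is Dirichlet(αᵢ + nᵢ) = Dirichlet(25, 12, 10).
For a Dirichlet(a₁,…,a_K) with all aᵢ > 1, the mode has j-th component (aⱼ − 1)/(Σaᵢ − K).
Here Σaᵢ = 47 and K = 3, so p_3 = (10 − 1)/(47 − 3) = 9/44 ≈ 0.205.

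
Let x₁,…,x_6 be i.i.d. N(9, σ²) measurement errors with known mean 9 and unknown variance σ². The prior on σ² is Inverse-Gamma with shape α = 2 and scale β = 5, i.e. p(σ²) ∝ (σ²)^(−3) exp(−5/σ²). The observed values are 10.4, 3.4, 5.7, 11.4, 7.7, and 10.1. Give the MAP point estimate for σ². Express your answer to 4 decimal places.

Sum of squared deviations about the known mean: SS = (10.4−9)² + (3.4−9)² + (5.7−9)² + (11.4−9)² + (7.7−9)² + (10.1−9)² = 52.87.
The Normal likelihood contributes (σ²)^(−n/2) exp(−SS/(2σ²)), so the posterior is Inverse-Gamma(α + n/2, β + SS/2) = Inverse-Gamma(5, 31.435).
The mode of Inverse-Gamma(a, b) is b/(a+1) = 31.435/6 ≈ 5.2392.

σ̂²_MAP = 5.2392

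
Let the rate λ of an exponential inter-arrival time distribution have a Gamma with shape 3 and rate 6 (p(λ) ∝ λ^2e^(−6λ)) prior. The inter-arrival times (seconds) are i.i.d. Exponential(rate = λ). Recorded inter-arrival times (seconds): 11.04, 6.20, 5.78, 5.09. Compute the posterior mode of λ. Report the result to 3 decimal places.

λ̂_MAP = 0.176

The Exponential(rate=λ) likelihood is ∝ λ^n e^(−λΣtᵢ). Here n = 4 and Σtᵢ = 11.04 + 6.20 + 5.78 + 5.09 = 28.11.
Posterior ∝ λ^2e^(−6λ) · λ^4e^(−28.11λ) = λ^6e^(−34.11λ), i.e. Gamma(7, 34.11).
Mode = (a−1)/b = 6/34.11 ≈ 0.176.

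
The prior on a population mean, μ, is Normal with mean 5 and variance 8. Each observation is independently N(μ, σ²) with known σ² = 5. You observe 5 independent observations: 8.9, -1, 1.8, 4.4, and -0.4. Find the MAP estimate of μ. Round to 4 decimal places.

μ̂_MAP = 2.9911

n = 5; x̄ = (8.9 + (-1) + 1.8 + 4.4 + (-0.4))/5 = 13.7/5 = 2.74.
For a Normal prior and Normal likelihood with known variance, the posterior is Normal; its mode equals its mean, the precision-weighted average.
Prior precision 1/σ₀² = 1/8 = 0.125; data precision n/σ² = 5/5 = 1.
μ̂ = (0.125·5 + 1·2.74) / (0.125 + 1) = 3.365/1.125 = 673/225 ≈ 2.9911.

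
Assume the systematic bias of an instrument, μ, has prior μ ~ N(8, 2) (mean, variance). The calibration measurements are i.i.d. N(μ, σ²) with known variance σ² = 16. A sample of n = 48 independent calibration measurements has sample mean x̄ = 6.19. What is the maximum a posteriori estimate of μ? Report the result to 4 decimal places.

n = 48, x̄ = 6.19.
For a Normal prior and Normal likelihood with known variance, the posterior is Normal; its mode equals its mean, the precision-weighted average.
Prior precision 1/σ₀² = 1/2 = 0.5; data precision n/σ² = 48/16 = 3.
μ̂ = (0.5·8 + 3·6.19) / (0.5 + 3) = 22.57/3.5 = 2257/350 ≈ 6.4486.

μ̂_MAP = 6.4486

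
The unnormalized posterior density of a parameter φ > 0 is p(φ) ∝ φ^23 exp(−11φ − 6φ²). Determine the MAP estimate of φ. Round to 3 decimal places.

ℓ'(φ) = 23/φ − 11 − 12φ. Setting this to zero and multiplying by φ: 12φ² + 11φ − 23 = 0.
φ = (−11 + √(11² + 4·12·23)) / (2·12) = (−11 + √1225) / 24 = (−11 + 35)/24 = 1.
ℓ''(φ) = −23/φ² − 12 < 0, confirming a maximum.

φ̂_MAP = 1.000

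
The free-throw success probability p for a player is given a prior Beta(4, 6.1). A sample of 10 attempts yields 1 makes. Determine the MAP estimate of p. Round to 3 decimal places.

Prior: Beta(4, 6.1).
Data: 1 success in 10 trials. The binomial likelihood contributes p(1−p)^9, so the posterior is Beta(4+1, 6.1+9) = Beta(5, 15.1).
For Beta(a, b) with a, b > 1 the mode is (a−1)/(a+b−2) = 4/18.1 ≈ 0.221.

p̂_MAP = 0.221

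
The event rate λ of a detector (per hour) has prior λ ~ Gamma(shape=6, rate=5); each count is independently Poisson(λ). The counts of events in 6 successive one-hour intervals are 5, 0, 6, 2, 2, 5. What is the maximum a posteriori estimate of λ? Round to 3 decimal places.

Σxᵢ = 5+0+6+2+2+5 = 20, with n = 6.
Posterior ∝ λ^5e^(−5λ) · λ^20e^(−6λ) = λ^25e^(−11λ), i.e. Gamma(shape=26, rate=11).
The mode of a Gamma(a, b) with a ≥ 1 (shape–rate) is (a−1)/b = 25/11 ≈ 2.273.

λ̂_MAP = 2.273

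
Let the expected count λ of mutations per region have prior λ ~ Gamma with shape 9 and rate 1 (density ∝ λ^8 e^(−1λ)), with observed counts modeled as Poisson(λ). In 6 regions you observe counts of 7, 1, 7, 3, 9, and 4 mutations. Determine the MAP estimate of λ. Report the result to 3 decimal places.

λ̂_MAP = 5.571

Σxᵢ = 7+1+7+3+9+4 = 31, with n = 6.
Posterior ∝ λ^8e^(−1λ) · λ^31e^(−6λ) = λ^39e^(−7λ), i.e. Gamma(shape=40, rate=7).
The mode of a Gamma(a, b) with a ≥ 1 (shape–rate) is (a−1)/b = 39/7 ≈ 5.571.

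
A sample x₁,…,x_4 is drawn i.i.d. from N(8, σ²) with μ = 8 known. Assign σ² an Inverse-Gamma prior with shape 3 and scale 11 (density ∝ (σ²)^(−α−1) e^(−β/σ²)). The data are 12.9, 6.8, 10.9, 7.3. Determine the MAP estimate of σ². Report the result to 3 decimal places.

Sum of squared deviations about the known mean: SS = (12.9−8)² + (6.8−8)² + (10.9−8)² + (7.3−8)² = 34.35.
The Normal likelihood contributes (σ²)^(−n/2) exp(−SS/(2σ²)), so the posterior is Inverse-Gamma(α + n/2, β + SS/2) = Inverse-Gamma(5, 28.175).
The mode of Inverse-Gamma(a, b) is b/(a+1) = 28.175/6 ≈ 4.696.

σ̂²_MAP = 4.696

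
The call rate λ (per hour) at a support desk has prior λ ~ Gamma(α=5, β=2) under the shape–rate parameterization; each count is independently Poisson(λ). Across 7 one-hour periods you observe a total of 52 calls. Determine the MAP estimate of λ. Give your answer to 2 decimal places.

Σxᵢ = 52, n = 7.
Posterior ∝ λ^4e^(−2λ) · λ^52e^(−7λ) = λ^56e^(−9λ), i.e. Gamma(shape=57, rate=9).
The mode of a Gamma(a, b) with a ≥ 1 (shape–rate) is (a−1)/b = 56/9 ≈ 6.22.

λ̂_MAP = 6.22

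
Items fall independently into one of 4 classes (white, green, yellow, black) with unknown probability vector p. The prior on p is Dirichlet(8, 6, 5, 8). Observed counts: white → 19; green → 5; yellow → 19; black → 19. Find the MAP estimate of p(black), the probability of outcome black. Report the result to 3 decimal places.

MAP estimate of p(black) = 0.306

The posterior is Dirichlet(αᵢ + nᵢ) = Dirichlet(27, 11, 24, 27).
For a Dirichlet(a₁,…,a_K) with all aᵢ > 1, the mode has j-th component (aⱼ − 1)/(Σaᵢ − K).
Here Σaᵢ = 89 and K = 4, so p(black) = (27 − 1)/(89 − 4) = 26/85 ≈ 0.306.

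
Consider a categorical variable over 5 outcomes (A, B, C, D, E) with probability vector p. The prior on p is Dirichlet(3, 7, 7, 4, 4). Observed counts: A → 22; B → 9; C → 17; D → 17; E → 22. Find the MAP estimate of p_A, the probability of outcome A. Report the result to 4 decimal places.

The posterior is Dirichlet(αᵢ + nᵢ) = Dirichlet(25, 16, 24, 21, 26).
For a Dirichlet(a₁,…,a_K) with all aᵢ > 1, the mode has j-th component (aⱼ − 1)/(Σaᵢ − K).
Here Σaᵢ = 112 and K = 5, so p_A = (25 − 1)/(112 − 5) = 24/107 ≈ 0.2243.

MAP estimate of p_A = 0.2243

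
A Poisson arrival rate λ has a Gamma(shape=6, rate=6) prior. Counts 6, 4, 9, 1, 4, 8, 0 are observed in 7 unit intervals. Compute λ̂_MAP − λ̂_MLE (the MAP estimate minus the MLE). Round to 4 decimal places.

Σxᵢ = 32. Posterior is Gamma(38, 13); MAP = (38−1)/13 = 37/13 ≈ 2.84615.
MLE = x̄ = 32/7 ≈ 4.57143.
Difference = 37/13 − 32/7 = -157/91 ≈ -1.7253.

MAP − MLE = -1.7253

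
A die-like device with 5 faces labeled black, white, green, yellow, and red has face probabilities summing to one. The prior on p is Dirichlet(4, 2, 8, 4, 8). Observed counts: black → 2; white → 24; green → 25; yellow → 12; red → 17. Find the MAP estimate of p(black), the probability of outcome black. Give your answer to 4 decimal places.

The posterior is Dirichlet(αᵢ + nᵢ) = Dirichlet(6, 26, 33, 16, 25).
For a Dirichlet(a₁,…,a_K) with all aᵢ > 1, the mode has j-th component (aⱼ − 1)/(Σaᵢ − K).
Here Σaᵢ = 106 and K = 5, so p(black) = (6 − 1)/(106 − 5) = 5/101 ≈ 0.0495.

MAP estimate of p(black) = 0.0495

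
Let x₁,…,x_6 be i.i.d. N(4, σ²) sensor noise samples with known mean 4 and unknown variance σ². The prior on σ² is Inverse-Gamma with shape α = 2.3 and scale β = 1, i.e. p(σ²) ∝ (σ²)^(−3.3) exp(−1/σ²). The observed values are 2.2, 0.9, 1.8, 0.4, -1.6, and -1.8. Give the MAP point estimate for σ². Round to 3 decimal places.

Sum of squared deviations about the known mean: SS = (2.2−4)² + (0.9−4)² + (1.8−4)² + (0.4−4)² + (-1.6−4)² + (-1.8−4)² = 95.65.
The Normal likelihood contributes (σ²)^(−n/2) exp(−SS/(2σ²)), so the posterior is Inverse-Gamma(α + n/2, β + SS/2) = Inverse-Gamma(5.3, 48.825).
The mode of Inverse-Gamma(a, b) is b/(a+1) = 48.825/6.3 ≈ 7.750.

σ̂²_MAP = 7.750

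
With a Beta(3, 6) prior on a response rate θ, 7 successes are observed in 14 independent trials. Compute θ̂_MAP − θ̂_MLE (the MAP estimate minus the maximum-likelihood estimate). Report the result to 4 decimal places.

Posterior is Beta(10, 13); MAP = (10−1)/(23−2) = 9/21 ≈ 0.42857.
MLE ignores the prior: θ̂_MLE = k/n = 7/14 ≈ 0.50000.
Difference = 9/21 − 7/14 = -1/14 ≈ -0.0714.

MAP − MLE = -0.0714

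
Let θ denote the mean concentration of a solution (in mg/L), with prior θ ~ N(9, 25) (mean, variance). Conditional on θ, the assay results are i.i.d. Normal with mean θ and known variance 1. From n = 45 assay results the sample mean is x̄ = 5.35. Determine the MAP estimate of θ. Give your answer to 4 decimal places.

θ̂_MAP = 5.3532

n = 45, x̄ = 5.35.
For a Normal prior and Normal likelihood with known variance, the posterior is Normal; its mode equals its mean, the precision-weighted average.
Prior precision 1/σ₀² = 1/25 = 0.04; data precision n/σ² = 45/1 = 45.
θ̂ = (0.04·9 + 45·5.35) / (0.04 + 45) = 241.11/45.04 = 24111/4504 ≈ 5.3532.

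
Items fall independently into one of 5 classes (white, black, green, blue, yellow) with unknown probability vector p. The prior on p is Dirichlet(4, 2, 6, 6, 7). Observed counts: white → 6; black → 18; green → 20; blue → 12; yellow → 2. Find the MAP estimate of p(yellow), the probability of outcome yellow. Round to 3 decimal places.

MAP estimate of p(yellow) = 0.103

The posterior is Dirichlet(αᵢ + nᵢ) = Dirichlet(10, 20, 26, 18, 9).
For a Dirichlet(a₁,…,a_K) with all aᵢ > 1, the mode has j-th component (aⱼ − 1)/(Σaᵢ − K).
Here Σaᵢ = 83 and K = 5, so p(yellow) = (9 − 1)/(83 − 5) = 8/78 ≈ 0.103.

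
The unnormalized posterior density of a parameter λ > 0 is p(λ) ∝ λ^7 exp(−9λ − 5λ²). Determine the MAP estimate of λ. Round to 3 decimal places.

ℓ'(λ) = 7/λ − 9 − 10λ. Setting this to zero and multiplying by λ: 10λ² + 9λ − 7 = 0.
λ = (−9 + √(9² + 4·10·7)) / (2·10) = (−9 + √361) / 20 = (−9 + 19)/20 = 1/2.
ℓ''(λ) = −7/λ² − 10 < 0, confirming a maximum.

λ̂_MAP = 0.500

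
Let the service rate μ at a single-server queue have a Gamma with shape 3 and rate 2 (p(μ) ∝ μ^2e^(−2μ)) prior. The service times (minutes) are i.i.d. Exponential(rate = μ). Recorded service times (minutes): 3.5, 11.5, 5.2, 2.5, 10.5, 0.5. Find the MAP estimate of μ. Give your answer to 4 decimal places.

μ̂_MAP = 0.2241

The Exponential(rate=μ) likelihood is ∝ μ^n e^(−μΣtᵢ). Here n = 6 and Σtᵢ = 3.5 + 11.5 + 5.2 + 2.5 + 10.5 + 0.5 = 33.7.
Posterior ∝ μ^2e^(−2μ) · μ^6e^(−33.7μ) = μ^8e^(−35.7μ), i.e. Gamma(9, 35.7).
Mode = (a−1)/b = 8/35.7 ≈ 0.2241.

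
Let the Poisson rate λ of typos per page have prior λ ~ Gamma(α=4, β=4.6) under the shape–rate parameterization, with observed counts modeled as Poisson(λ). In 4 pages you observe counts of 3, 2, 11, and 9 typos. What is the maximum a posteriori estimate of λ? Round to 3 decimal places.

λ̂_MAP = 3.256

Σxᵢ = 3+2+11+9 = 25, with n = 4.
Posterior ∝ λ^3e^(−4.6λ) · λ^25e^(−4λ) = λ^28e^(−8.6λ), i.e. Gamma(shape=29, rate=8.6).
The mode of a Gamma(a, b) with a ≥ 1 (shape–rate) is (a−1)/b = 28/8.6 ≈ 3.256.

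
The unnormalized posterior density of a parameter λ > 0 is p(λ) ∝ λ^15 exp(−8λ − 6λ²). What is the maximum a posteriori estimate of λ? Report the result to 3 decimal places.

λ̂_MAP = 0.833

ℓ'(λ) = 15/λ − 8 − 12λ. Setting this to zero and multiplying by λ: 12λ² + 8λ − 15 = 0.
λ = (−8 + √(8² + 4·12·15)) / (2·12) = (−8 + √784) / 24 = (−8 + 28)/24 = 5/6.
ℓ''(λ) = −15/λ² − 12 < 0, confirming a maximum.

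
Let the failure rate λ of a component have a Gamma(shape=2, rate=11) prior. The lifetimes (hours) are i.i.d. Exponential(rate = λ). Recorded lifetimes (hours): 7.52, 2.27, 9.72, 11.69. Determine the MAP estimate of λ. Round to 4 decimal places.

The Exponential(rate=λ) likelihood is ∝ λ^n e^(−λΣtᵢ). Here n = 4 and Σtᵢ = 7.52 + 2.27 + 9.72 + 11.69 = 31.20.
Posterior ∝ λe^(−11λ) · λ^4e^(−31.20λ) = λ^5e^(−42.20λ), i.e. Gamma(6, 42.20).
Mode = (a−1)/b = 5/42.20 ≈ 0.1185.

λ̂_MAP = 0.1185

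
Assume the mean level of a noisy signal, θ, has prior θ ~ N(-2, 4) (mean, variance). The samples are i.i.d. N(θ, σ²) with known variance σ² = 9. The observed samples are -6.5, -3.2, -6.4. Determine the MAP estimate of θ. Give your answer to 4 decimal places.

n = 3; x̄ = ((-6.5) + (-3.2) + (-6.4))/3 = -16.1/3 = -161/30 ≈ -5.3667.
For a Normal prior and Normal likelihood with known variance, the posterior is Normal; its mode equals its mean, the precision-weighted average.
Prior precision 1/σ₀² = 1/4 = 0.25; data precision n/σ² = 3/9 = 1/3.
θ̂ = (0.25·(-2) + (1/3)·(-161/30)) / (0.25 + 1/3) = (-103/45)/(7/12) = -412/105 ≈ -3.9238.

θ̂_MAP = -3.9238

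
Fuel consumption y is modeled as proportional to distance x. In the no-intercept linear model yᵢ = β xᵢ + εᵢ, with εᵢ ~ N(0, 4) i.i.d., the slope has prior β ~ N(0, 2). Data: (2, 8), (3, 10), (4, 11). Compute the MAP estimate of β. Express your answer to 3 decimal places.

β̂_MAP = 2.903

log p(β | y) = −Σ(yᵢ − βxᵢ)²/(2·4) − β²/(2·2) + const.
Setting the derivative to zero: Σxᵢ(yᵢ − βxᵢ)/4 − β/2 = 0, so β = Σxᵢyᵢ / (Σxᵢ² + σ²/τ²).
Σxᵢyᵢ = 2·8 + 3·10 + 4·11 = 90; Σxᵢ² = 29; σ²/τ² = 2.
β̂_MAP = 90 / (29 + 2) = 90/31 ≈ 2.903.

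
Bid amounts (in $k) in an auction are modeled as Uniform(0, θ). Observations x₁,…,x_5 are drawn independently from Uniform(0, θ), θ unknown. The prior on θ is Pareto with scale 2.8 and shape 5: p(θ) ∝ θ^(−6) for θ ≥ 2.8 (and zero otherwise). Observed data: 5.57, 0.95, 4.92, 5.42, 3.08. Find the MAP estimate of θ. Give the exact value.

The Uniform(0, θ) likelihood is θ^(−n) for θ ≥ max(xᵢ), zero otherwise. Here max(xᵢ) = 5.57.
Posterior ∝ θ^(−6) · θ^(−5) = θ^(−11) on θ ≥ max(2.8, 5.57) = 5.57.
This density is strictly decreasing in θ, so the posterior mode lies at the lower boundary of the support.

θ̂_MAP = 5.57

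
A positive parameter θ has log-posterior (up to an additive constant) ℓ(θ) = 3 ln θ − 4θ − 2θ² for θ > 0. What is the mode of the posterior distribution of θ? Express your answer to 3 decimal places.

ℓ'(θ) = 3/θ − 4 − 4θ. Setting this to zero and multiplying by θ: 4θ² + 4θ − 3 = 0.
θ = (−4 + √(4² + 4·4·3)) / (2·4) = (−4 + √64) / 8 = (−4 + 8)/8 = 1/2.
ℓ''(θ) = −3/θ² − 4 < 0, confirming a maximum.

θ̂_MAP = 0.500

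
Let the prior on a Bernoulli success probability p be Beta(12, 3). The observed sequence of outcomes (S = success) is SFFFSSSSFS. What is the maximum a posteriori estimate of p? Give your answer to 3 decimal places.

Prior: Beta(12, 3).
Data: 6 successes in 10 trials (from the sequence). The binomial likelihood contributes p^6(1−p)^4, so the posterior is Beta(12+6, 3+4) = Beta(18, 7).
For Beta(a, b) with a, b > 1 the mode is (a−1)/(a+b−2) = 17/23 ≈ 0.739.

p̂_MAP = 0.739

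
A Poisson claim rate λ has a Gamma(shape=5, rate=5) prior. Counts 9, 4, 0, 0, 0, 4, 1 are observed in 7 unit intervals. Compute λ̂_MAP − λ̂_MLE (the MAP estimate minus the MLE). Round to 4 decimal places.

MAP − MLE = -0.7381

Σxᵢ = 18. Posterior is Gamma(23, 12); MAP = (23−1)/12 = 22/12 ≈ 1.83333.
MLE = x̄ = 18/7 ≈ 2.57143.
Difference = 22/12 − 18/7 = -31/42 ≈ -0.7381.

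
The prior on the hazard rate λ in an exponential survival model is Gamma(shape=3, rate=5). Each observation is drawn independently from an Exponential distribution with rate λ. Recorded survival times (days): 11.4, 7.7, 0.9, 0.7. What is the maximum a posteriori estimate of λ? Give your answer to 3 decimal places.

The Exponential(rate=λ) likelihood is ∝ λ^n e^(−λΣtᵢ). Here n = 4 and Σtᵢ = 11.4 + 7.7 + 0.9 + 0.7 = 20.7.
Posterior ∝ λ^2e^(−5λ) · λ^4e^(−20.7λ) = λ^6e^(−25.7λ), i.e. Gamma(7, 25.7).
Mode = (a−1)/b = 6/25.7 ≈ 0.233.

λ̂_MAP = 0.233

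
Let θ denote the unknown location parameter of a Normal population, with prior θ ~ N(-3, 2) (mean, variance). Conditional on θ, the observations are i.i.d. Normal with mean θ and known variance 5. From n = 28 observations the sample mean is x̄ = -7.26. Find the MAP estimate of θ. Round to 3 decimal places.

n = 28, x̄ = -7.26.
For a Normal prior and Normal likelihood with known variance, the posterior is Normal; its mode equals its mean, the precision-weighted average.
Prior precision 1/σ₀² = 1/2 = 0.5; data precision n/σ² = 28/5 = 5.6.
θ̂ = (0.5·(-3) + 5.6·(-7.26)) / (0.5 + 5.6) = (-42.156)/6.1 = -10539/1525 ≈ -6.911.

θ̂_MAP = -6.911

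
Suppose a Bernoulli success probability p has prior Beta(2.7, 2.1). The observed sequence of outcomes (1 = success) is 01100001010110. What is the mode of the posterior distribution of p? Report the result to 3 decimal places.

p̂_MAP = 0.458

Prior: Beta(2.7, 2.1).
Data: 6 successes in 14 trials (from the sequence). The binomial likelihood contributes p^6(1−p)^8, so the posterior is Beta(2.7+6, 2.1+8) = Beta(8.7, 10.1).
For Beta(a, b) with a, b > 1 the mode is (a−1)/(a+b−2) = 7.7/16.8 ≈ 0.458.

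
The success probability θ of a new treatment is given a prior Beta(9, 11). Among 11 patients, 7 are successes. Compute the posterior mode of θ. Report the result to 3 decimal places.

Prior: Beta(9, 11).
Data: 7 successes in 11 trials. The binomial likelihood contributes θ^7(1−θ)^4, so the posterior is Beta(9+7, 11+4) = Beta(16, 15).
For Beta(a, b) with a, b > 1 the mode is (a−1)/(a+b−2) = 15/29 ≈ 0.517.

θ̂_MAP = 0.517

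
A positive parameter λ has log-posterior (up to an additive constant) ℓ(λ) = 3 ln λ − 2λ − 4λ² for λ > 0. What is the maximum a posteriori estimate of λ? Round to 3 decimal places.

ℓ'(λ) = 3/λ − 2 − 8λ. Setting this to zero and multiplying by λ: 8λ² + 2λ − 3 = 0.
λ = (−2 + √(2² + 4·8·3)) / (2·8) = (−2 + √100) / 16 = (−2 + 10)/16 = 1/2.
ℓ''(λ) = −3/λ² − 8 < 0, confirming a maximum.

λ̂_MAP = 0.500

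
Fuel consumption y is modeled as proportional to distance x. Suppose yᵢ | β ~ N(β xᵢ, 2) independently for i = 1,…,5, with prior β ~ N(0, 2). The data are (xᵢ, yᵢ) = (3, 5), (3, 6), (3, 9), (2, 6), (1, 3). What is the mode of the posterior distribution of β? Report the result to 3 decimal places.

log p(β | y) = −Σ(yᵢ − βxᵢ)²/(2·2) − β²/(2·2) + const.
Setting the derivative to zero: Σxᵢ(yᵢ − βxᵢ)/2 − β/2 = 0, so β = Σxᵢyᵢ / (Σxᵢ² + σ²/τ²).
Σxᵢyᵢ = 3·5 + 3·6 + 3·9 + 2·6 + 1·3 = 75; Σxᵢ² = 32; σ²/τ² = 1.
β̂_MAP = 75 / (32 + 1) = 75/33 ≈ 2.273.

β̂_MAP = 2.273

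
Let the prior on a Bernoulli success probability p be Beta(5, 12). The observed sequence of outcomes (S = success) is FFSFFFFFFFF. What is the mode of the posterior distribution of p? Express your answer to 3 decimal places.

Prior: Beta(5, 12).
Data: 1 success in 11 trials (from the sequence). The binomial likelihood contributes p(1−p)^10, so the posterior is Beta(5+1, 12+10) = Beta(6, 22).
For Beta(a, b) with a, b > 1 the mode is (a−1)/(a+b−2) = 5/26 ≈ 0.192.

p̂_MAP = 0.192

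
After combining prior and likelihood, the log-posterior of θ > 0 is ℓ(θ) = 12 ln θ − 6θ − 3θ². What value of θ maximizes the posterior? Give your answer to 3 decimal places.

ℓ'(θ) = 12/θ − 6 − 6θ. Setting this to zero and multiplying by θ: 6θ² + 6θ − 12 = 0.
θ = (−6 + √(6² + 4·6·12)) / (2·6) = (−6 + √324) / 12 = (−6 + 18)/12 = 1.
ℓ''(θ) = −12/θ² − 6 < 0, confirming a maximum.

θ̂_MAP = 1.000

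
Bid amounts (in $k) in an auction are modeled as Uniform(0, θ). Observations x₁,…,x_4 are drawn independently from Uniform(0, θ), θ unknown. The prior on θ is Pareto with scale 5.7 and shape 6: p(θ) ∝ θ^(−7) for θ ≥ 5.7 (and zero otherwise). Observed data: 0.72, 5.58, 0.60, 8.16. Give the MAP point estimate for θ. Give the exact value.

The Uniform(0, θ) likelihood is θ^(−n) for θ ≥ max(xᵢ), zero otherwise. Here max(xᵢ) = 8.16.
Posterior ∝ θ^(−7) · θ^(−4) = θ^(−11) on θ ≥ max(5.7, 8.16) = 8.16.
This density is strictly decreasing in θ, so the posterior mode lies at the lower boundary of the support.

θ̂_MAP = 8.16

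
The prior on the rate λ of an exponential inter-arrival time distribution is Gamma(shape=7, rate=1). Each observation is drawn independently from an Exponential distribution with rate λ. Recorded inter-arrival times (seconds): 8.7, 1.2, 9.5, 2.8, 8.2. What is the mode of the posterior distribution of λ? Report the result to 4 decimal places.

λ̂_MAP = 0.3503

The Exponential(rate=λ) likelihood is ∝ λ^n e^(−λΣtᵢ). Here n = 5 and Σtᵢ = 8.7 + 1.2 + 9.5 + 2.8 + 8.2 = 30.4.
Posterior ∝ λ^6e^(−1λ) · λ^5e^(−30.4λ) = λ^11e^(−31.4λ), i.e. Gamma(12, 31.4).
Mode = (a−1)/b = 11/31.4 ≈ 0.3503.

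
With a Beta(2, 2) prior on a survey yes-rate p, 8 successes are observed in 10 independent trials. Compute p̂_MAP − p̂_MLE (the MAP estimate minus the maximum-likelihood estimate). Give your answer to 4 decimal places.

Posterior is Beta(10, 4); MAP = (10−1)/(14−2) = 9/12 ≈ 0.75000.
MLE ignores the prior: p̂_MLE = k/n = 8/10 ≈ 0.80000.
Difference = 9/12 − 8/10 = -1/20 ≈ -0.0500.

MAP − MLE = -0.0500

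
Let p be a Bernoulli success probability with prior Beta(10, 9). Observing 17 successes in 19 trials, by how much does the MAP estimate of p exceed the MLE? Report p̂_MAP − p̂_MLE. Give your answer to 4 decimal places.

MAP − MLE = -0.1725

Posterior is Beta(27, 11); MAP = (27−1)/(38−2) = 26/36 ≈ 0.72222.
MLE ignores the prior: p̂_MLE = k/n = 17/19 ≈ 0.89474.
Difference = 26/36 − 17/19 = -59/342 ≈ -0.1725.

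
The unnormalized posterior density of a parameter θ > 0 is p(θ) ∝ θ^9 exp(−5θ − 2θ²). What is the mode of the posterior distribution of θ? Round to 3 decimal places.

θ̂_MAP = 1.000

ℓ'(θ) = 9/θ − 5 − 4θ. Setting this to zero and multiplying by θ: 4θ² + 5θ − 9 = 0.
θ = (−5 + √(5² + 4·4·9)) / (2·4) = (−5 + √169) / 8 = (−5 + 13)/8 = 1.
ℓ''(θ) = −9/θ² − 4 < 0, confirming a maximum.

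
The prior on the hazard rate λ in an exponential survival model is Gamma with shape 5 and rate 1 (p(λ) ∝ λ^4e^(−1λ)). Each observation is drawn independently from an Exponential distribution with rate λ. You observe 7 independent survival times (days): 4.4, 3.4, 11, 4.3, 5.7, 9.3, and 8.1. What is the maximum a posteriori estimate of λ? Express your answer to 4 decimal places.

λ̂_MAP = 0.2331

The Exponential(rate=λ) likelihood is ∝ λ^n e^(−λΣtᵢ). Here n = 7 and Σtᵢ = 4.4 + 3.4 + 11 + 4.3 + 5.7 + 9.3 + 8.1 = 46.2.
Posterior ∝ λ^4e^(−1λ) · λ^7e^(−46.2λ) = λ^11e^(−47.2λ), i.e. Gamma(12, 47.2).
Mode = (a−1)/b = 11/47.2 ≈ 0.2331.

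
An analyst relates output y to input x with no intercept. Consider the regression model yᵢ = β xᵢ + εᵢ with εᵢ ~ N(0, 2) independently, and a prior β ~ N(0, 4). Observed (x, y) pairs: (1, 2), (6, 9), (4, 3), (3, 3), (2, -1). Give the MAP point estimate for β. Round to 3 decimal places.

β̂_MAP = 1.128

log p(β | y) = −Σ(yᵢ − βxᵢ)²/(2·2) − β²/(2·4) + const.
Setting the derivative to zero: Σxᵢ(yᵢ − βxᵢ)/2 − β/4 = 0, so β = Σxᵢyᵢ / (Σxᵢ² + σ²/τ²).
Σxᵢyᵢ = 1·2 + 6·9 + 4·3 + 3·3 + 2·(-1) = 75; Σxᵢ² = 66; σ²/τ² = 0.5.
β̂_MAP = 75 / (66 + 0.5) = 75/66.5 ≈ 1.128.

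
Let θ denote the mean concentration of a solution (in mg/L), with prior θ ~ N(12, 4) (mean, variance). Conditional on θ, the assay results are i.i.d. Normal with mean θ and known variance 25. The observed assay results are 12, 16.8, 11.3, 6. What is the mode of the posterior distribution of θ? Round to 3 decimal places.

n = 4; x̄ = (12 + 16.8 + 11.3 + 6)/4 = 46.1/4 = 11.525.
For a Normal prior and Normal likelihood with known variance, the posterior is Normal; its mode equals its mean, the precision-weighted average.
Prior precision 1/σ₀² = 1/4 = 0.25; data precision n/σ² = 4/25 = 0.16.
θ̂ = (0.25·12 + 0.16·11.525) / (0.25 + 0.16) = 4.844/0.41 = 2422/205 ≈ 11.815.

θ̂_MAP = 11.815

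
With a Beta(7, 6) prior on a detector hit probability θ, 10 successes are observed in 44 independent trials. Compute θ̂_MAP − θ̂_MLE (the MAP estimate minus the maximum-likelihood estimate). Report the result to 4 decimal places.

MAP − MLE = 0.0636

Posterior is Beta(17, 40); MAP = (17−1)/(57−2) = 16/55 ≈ 0.29091.
MLE ignores the prior: θ̂_MLE = k/n = 10/44 ≈ 0.22727.
Difference = 16/55 − 10/44 = 7/110 ≈ 0.0636.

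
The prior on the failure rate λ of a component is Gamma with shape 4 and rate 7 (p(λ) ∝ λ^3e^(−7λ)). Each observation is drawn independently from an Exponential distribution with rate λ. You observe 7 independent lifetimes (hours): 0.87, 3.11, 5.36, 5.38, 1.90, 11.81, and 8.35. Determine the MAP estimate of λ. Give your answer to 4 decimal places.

λ̂_MAP = 0.2284

The Exponential(rate=λ) likelihood is ∝ λ^n e^(−λΣtᵢ). Here n = 7 and Σtᵢ = 0.87 + 3.11 + 5.36 + 5.38 + 1.90 + 11.81 + 8.35 = 36.78.
Posterior ∝ λ^3e^(−7λ) · λ^7e^(−36.78λ) = λ^10e^(−43.78λ), i.e. Gamma(11, 43.78).
Mode = (a−1)/b = 10/43.78 ≈ 0.2284.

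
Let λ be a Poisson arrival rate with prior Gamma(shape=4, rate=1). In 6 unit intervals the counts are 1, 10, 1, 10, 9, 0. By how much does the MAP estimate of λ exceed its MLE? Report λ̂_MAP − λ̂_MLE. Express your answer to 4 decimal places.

MAP − MLE = -0.3095

Σxᵢ = 31. Posterior is Gamma(35, 7); MAP = (35−1)/7 = 34/7 ≈ 4.85714.
MLE = x̄ = 31/6 ≈ 5.16667.
Difference = 34/7 − 31/6 = -13/42 ≈ -0.3095.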